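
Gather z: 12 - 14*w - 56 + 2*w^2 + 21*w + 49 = 2*w^2 + 7*w + 5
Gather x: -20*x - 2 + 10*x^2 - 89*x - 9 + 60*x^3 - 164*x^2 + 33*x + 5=60*x^3 - 154*x^2 - 76*x - 6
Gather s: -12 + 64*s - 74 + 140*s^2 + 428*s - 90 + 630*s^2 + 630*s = 770*s^2 + 1122*s - 176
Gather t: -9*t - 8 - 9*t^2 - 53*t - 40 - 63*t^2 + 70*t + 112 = -72*t^2 + 8*t + 64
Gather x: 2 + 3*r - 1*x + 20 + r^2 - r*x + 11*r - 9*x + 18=r^2 + 14*r + x*(-r - 10) + 40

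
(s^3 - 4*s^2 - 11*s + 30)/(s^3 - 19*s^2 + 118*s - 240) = (s^2 + s - 6)/(s^2 - 14*s + 48)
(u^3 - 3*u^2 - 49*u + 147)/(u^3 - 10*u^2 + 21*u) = (u + 7)/u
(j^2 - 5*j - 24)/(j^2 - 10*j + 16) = (j + 3)/(j - 2)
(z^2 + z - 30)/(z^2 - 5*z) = (z + 6)/z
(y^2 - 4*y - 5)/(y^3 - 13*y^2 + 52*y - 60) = (y + 1)/(y^2 - 8*y + 12)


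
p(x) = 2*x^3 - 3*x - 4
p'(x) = 6*x^2 - 3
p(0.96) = -5.11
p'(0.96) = 2.53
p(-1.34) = -4.79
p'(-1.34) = 7.77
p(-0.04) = -3.88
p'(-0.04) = -2.99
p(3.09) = 45.74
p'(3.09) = 54.29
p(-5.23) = -274.42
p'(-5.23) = 161.12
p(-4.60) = -184.87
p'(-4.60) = 123.96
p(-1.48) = -6.04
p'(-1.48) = 10.14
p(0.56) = -5.33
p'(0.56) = -1.12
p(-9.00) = -1435.00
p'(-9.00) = 483.00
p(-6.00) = -418.00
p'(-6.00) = 213.00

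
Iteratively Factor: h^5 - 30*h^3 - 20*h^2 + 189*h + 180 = (h + 3)*(h^4 - 3*h^3 - 21*h^2 + 43*h + 60) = (h + 1)*(h + 3)*(h^3 - 4*h^2 - 17*h + 60) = (h - 3)*(h + 1)*(h + 3)*(h^2 - h - 20) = (h - 5)*(h - 3)*(h + 1)*(h + 3)*(h + 4)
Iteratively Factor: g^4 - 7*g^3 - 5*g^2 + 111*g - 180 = (g + 4)*(g^3 - 11*g^2 + 39*g - 45) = (g - 3)*(g + 4)*(g^2 - 8*g + 15) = (g - 3)^2*(g + 4)*(g - 5)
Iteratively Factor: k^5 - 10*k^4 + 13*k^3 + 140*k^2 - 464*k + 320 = (k - 1)*(k^4 - 9*k^3 + 4*k^2 + 144*k - 320) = (k - 4)*(k - 1)*(k^3 - 5*k^2 - 16*k + 80) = (k - 4)*(k - 1)*(k + 4)*(k^2 - 9*k + 20) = (k - 4)^2*(k - 1)*(k + 4)*(k - 5)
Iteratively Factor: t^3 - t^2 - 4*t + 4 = (t - 1)*(t^2 - 4) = (t - 1)*(t + 2)*(t - 2)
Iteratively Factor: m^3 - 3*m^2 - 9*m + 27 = (m - 3)*(m^2 - 9) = (m - 3)*(m + 3)*(m - 3)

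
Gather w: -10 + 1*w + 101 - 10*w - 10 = 81 - 9*w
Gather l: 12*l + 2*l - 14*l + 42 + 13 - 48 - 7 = 0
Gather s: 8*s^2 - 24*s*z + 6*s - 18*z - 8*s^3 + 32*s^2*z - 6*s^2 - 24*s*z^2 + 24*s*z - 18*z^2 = -8*s^3 + s^2*(32*z + 2) + s*(6 - 24*z^2) - 18*z^2 - 18*z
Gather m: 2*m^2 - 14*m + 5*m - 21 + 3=2*m^2 - 9*m - 18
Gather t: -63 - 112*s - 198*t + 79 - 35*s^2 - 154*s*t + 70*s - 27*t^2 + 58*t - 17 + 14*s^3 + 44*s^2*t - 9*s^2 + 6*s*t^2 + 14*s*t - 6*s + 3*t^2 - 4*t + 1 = 14*s^3 - 44*s^2 - 48*s + t^2*(6*s - 24) + t*(44*s^2 - 140*s - 144)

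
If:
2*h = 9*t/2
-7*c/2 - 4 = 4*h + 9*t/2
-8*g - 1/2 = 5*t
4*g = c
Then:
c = 53/38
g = 53/152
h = -225/152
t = -25/38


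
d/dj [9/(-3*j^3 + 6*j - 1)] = 27*(3*j^2 - 2)/(3*j^3 - 6*j + 1)^2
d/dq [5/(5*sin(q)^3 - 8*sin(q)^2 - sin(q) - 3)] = 5*(-15*sin(q)^2 + 16*sin(q) + 1)*cos(q)/(-5*sin(q)^3 + 8*sin(q)^2 + sin(q) + 3)^2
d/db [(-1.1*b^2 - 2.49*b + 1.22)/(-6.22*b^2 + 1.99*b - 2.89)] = (-17.6768*b^2 + 21.5348*b + 4.7683)/(38.6884*b^4 - 24.7556*b^3 + 39.9117*b^2 - 11.5022*b + 8.3521)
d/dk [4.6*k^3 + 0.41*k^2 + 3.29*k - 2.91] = 13.8*k^2 + 0.82*k + 3.29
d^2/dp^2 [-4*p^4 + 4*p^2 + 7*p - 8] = 8 - 48*p^2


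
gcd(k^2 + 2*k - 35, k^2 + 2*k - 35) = k^2 + 2*k - 35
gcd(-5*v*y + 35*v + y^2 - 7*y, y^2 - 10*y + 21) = y - 7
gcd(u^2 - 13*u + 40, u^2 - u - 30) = 1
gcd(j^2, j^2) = j^2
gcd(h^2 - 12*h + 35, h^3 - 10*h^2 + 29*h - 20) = h - 5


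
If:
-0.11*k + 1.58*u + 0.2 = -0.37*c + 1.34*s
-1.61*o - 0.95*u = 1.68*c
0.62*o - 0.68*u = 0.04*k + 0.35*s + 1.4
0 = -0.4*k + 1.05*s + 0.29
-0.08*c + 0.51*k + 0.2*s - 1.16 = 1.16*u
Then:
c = 9.87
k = -8.38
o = -6.78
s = -3.47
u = -5.96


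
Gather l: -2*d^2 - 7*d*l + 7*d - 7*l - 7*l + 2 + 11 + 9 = -2*d^2 + 7*d + l*(-7*d - 14) + 22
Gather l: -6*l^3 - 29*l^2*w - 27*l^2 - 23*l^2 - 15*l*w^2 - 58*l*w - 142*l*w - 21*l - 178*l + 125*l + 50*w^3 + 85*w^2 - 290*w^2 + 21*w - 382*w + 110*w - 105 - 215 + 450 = -6*l^3 + l^2*(-29*w - 50) + l*(-15*w^2 - 200*w - 74) + 50*w^3 - 205*w^2 - 251*w + 130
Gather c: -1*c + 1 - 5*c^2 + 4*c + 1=-5*c^2 + 3*c + 2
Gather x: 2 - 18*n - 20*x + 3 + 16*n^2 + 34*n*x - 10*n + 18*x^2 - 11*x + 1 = 16*n^2 - 28*n + 18*x^2 + x*(34*n - 31) + 6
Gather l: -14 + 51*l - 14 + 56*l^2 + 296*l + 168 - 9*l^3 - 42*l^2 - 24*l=-9*l^3 + 14*l^2 + 323*l + 140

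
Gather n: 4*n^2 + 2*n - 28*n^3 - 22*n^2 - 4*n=-28*n^3 - 18*n^2 - 2*n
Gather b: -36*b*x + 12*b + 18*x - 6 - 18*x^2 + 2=b*(12 - 36*x) - 18*x^2 + 18*x - 4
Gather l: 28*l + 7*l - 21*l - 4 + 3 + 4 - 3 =14*l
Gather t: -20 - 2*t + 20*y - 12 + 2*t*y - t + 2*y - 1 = t*(2*y - 3) + 22*y - 33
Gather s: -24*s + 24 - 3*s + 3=27 - 27*s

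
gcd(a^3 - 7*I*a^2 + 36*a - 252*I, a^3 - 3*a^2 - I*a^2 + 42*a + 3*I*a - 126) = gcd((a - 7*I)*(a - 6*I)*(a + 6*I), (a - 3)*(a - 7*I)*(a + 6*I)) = a^2 - I*a + 42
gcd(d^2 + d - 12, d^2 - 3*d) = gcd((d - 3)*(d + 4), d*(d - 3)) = d - 3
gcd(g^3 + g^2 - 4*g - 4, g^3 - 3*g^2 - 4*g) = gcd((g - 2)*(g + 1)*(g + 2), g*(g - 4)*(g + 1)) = g + 1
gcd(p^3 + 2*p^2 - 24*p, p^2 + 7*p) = p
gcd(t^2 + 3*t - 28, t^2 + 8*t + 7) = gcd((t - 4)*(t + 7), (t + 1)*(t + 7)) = t + 7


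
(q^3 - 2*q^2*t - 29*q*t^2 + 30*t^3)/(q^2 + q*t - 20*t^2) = (q^2 - 7*q*t + 6*t^2)/(q - 4*t)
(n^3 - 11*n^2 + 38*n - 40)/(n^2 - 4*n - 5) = (n^2 - 6*n + 8)/(n + 1)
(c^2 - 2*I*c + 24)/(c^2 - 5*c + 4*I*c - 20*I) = (c - 6*I)/(c - 5)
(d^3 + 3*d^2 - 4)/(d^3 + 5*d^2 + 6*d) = (d^2 + d - 2)/(d*(d + 3))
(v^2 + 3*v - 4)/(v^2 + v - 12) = (v - 1)/(v - 3)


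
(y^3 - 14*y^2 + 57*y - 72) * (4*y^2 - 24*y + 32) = 4*y^5 - 80*y^4 + 596*y^3 - 2104*y^2 + 3552*y - 2304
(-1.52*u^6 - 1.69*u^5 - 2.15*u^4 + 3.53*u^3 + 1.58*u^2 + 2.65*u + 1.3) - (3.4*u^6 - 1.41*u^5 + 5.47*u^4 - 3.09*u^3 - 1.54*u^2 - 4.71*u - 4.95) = -4.92*u^6 - 0.28*u^5 - 7.62*u^4 + 6.62*u^3 + 3.12*u^2 + 7.36*u + 6.25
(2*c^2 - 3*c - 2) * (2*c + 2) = 4*c^3 - 2*c^2 - 10*c - 4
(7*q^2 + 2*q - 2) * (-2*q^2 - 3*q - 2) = -14*q^4 - 25*q^3 - 16*q^2 + 2*q + 4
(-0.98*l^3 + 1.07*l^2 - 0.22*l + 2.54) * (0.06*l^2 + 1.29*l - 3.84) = -0.0588*l^5 - 1.2*l^4 + 5.1303*l^3 - 4.2402*l^2 + 4.1214*l - 9.7536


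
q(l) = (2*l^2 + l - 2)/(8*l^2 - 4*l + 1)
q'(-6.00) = -0.00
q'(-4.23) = -0.02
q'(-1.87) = -0.10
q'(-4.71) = -0.01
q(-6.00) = 0.20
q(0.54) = -0.75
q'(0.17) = -4.42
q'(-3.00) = -0.04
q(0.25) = -3.25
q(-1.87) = 0.09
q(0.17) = -3.22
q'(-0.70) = -0.67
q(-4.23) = 0.18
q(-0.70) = -0.22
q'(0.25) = 4.00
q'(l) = (4 - 16*l)*(2*l^2 + l - 2)/(8*l^2 - 4*l + 1)^2 + (4*l + 1)/(8*l^2 - 4*l + 1)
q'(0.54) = 5.65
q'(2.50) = -0.01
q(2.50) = 0.32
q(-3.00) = 0.15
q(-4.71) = 0.19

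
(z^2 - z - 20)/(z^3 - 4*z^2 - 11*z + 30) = (z + 4)/(z^2 + z - 6)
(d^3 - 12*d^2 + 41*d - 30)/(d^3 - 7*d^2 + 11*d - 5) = (d - 6)/(d - 1)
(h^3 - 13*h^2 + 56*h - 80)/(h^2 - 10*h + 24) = (h^2 - 9*h + 20)/(h - 6)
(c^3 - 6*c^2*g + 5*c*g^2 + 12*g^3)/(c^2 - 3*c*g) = c - 3*g - 4*g^2/c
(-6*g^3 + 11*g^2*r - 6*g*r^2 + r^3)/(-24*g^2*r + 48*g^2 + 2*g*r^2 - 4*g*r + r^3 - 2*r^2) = (6*g^3 - 11*g^2*r + 6*g*r^2 - r^3)/(24*g^2*r - 48*g^2 - 2*g*r^2 + 4*g*r - r^3 + 2*r^2)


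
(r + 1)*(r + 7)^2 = r^3 + 15*r^2 + 63*r + 49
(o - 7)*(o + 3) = o^2 - 4*o - 21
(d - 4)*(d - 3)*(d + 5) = d^3 - 2*d^2 - 23*d + 60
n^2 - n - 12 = (n - 4)*(n + 3)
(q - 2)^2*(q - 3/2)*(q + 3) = q^4 - 5*q^3/2 - 13*q^2/2 + 24*q - 18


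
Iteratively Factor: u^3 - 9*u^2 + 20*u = (u)*(u^2 - 9*u + 20) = u*(u - 4)*(u - 5)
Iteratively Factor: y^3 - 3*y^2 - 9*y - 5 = (y - 5)*(y^2 + 2*y + 1) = (y - 5)*(y + 1)*(y + 1)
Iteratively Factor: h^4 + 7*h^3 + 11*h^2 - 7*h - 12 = (h - 1)*(h^3 + 8*h^2 + 19*h + 12) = (h - 1)*(h + 4)*(h^2 + 4*h + 3) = (h - 1)*(h + 3)*(h + 4)*(h + 1)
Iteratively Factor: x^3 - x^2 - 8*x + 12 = (x + 3)*(x^2 - 4*x + 4) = (x - 2)*(x + 3)*(x - 2)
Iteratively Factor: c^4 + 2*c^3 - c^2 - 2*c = (c + 2)*(c^3 - c) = (c + 1)*(c + 2)*(c^2 - c) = (c - 1)*(c + 1)*(c + 2)*(c)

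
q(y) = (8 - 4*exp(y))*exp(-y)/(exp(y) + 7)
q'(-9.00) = -9260.67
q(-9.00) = 9259.93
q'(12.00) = 0.00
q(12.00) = 0.00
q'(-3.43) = -35.28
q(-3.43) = 34.56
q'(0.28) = -0.77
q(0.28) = 0.25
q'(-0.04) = -1.11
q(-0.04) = 0.54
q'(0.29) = -0.76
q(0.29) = 0.24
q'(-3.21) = -28.31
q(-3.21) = 27.59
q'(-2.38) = -12.34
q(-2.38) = 11.62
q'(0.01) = -1.05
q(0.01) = 0.49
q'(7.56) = 0.00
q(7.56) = -0.00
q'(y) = -(8 - 4*exp(y))*exp(-y)/(exp(y) + 7) - (8 - 4*exp(y))/(exp(y) + 7)^2 - 4/(exp(y) + 7) = 4*(exp(2*y) - 4*exp(y) - 14)*exp(-y)/(exp(2*y) + 14*exp(y) + 49)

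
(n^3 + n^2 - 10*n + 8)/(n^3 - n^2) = 1 + 2/n - 8/n^2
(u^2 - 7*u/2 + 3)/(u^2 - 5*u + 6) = (u - 3/2)/(u - 3)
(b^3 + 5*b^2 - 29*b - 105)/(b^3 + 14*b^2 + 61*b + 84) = (b - 5)/(b + 4)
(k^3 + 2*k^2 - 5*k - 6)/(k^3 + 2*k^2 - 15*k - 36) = (k^2 - k - 2)/(k^2 - k - 12)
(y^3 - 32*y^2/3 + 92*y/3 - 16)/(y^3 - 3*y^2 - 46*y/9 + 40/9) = 3*(y - 6)/(3*y + 5)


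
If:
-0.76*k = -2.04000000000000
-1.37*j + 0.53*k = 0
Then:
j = 1.04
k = 2.68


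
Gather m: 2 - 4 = -2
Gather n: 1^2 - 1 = 0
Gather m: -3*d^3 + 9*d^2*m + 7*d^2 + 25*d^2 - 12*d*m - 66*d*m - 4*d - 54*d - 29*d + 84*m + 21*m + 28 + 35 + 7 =-3*d^3 + 32*d^2 - 87*d + m*(9*d^2 - 78*d + 105) + 70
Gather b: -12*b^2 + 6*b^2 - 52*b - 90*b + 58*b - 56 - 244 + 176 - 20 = -6*b^2 - 84*b - 144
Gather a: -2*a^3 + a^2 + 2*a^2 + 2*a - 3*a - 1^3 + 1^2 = -2*a^3 + 3*a^2 - a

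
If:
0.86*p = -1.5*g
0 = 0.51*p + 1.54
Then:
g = 1.73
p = -3.02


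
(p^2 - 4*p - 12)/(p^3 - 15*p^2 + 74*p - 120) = (p + 2)/(p^2 - 9*p + 20)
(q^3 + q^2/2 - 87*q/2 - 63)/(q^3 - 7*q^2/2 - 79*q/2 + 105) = (2*q + 3)/(2*q - 5)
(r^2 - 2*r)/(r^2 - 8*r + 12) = r/(r - 6)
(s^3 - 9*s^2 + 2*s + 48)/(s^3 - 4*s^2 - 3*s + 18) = (s - 8)/(s - 3)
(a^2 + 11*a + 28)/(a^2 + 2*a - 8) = (a + 7)/(a - 2)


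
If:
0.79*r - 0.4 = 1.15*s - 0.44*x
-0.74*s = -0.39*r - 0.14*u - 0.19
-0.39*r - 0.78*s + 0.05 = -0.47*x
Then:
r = 0.185310416079647*x + 0.347046116276886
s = 0.509908894524279*x - 0.109420494035879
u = 2.17901085483503*x - 2.9022796495324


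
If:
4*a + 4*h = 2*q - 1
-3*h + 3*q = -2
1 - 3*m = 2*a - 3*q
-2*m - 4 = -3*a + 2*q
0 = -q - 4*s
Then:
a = -8/37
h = -163/222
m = -205/222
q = -311/222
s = 311/888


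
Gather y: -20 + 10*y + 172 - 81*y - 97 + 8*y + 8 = 63 - 63*y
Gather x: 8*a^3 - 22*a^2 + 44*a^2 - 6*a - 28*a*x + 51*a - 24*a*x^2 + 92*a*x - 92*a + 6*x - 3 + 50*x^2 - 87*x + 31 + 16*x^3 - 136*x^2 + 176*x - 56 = 8*a^3 + 22*a^2 - 47*a + 16*x^3 + x^2*(-24*a - 86) + x*(64*a + 95) - 28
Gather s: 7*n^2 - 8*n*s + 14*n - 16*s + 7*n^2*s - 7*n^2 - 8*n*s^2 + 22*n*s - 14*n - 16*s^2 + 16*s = s^2*(-8*n - 16) + s*(7*n^2 + 14*n)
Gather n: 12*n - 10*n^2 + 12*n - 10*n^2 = -20*n^2 + 24*n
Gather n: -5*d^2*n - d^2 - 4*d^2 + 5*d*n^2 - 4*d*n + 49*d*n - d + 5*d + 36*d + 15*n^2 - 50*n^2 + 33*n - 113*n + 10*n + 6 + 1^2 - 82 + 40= -5*d^2 + 40*d + n^2*(5*d - 35) + n*(-5*d^2 + 45*d - 70) - 35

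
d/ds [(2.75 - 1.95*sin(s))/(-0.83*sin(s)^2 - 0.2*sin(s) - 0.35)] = (-1.6185*sin(s)^2 + 4.565*sin(s) + 1.2325)*cos(s)/(0.6889*sin(s)^4 + 0.332*sin(s)^3 + 0.621*sin(s)^2 + 0.14*sin(s) + 0.1225)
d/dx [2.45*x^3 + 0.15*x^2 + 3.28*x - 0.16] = 7.35*x^2 + 0.3*x + 3.28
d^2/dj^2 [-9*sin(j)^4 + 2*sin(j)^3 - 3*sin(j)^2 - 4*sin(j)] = 144*sin(j)^4 - 18*sin(j)^3 - 96*sin(j)^2 + 16*sin(j) - 6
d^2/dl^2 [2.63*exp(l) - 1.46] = 2.63*exp(l)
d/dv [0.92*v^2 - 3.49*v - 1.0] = 1.84*v - 3.49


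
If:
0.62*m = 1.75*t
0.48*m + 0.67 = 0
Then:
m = -1.40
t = -0.49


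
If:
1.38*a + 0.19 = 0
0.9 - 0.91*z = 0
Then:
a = -0.14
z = 0.99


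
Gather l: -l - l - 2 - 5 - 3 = -2*l - 10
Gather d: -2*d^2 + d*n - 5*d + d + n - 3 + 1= -2*d^2 + d*(n - 4) + n - 2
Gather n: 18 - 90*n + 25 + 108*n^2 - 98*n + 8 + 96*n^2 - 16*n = 204*n^2 - 204*n + 51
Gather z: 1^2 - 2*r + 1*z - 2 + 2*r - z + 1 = 0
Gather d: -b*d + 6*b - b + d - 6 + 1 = 5*b + d*(1 - b) - 5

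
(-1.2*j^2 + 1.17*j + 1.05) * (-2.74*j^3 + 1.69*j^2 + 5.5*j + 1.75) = 3.288*j^5 - 5.2338*j^4 - 7.4997*j^3 + 6.1095*j^2 + 7.8225*j + 1.8375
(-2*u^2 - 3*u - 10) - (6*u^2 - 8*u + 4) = -8*u^2 + 5*u - 14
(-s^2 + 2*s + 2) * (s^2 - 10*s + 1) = -s^4 + 12*s^3 - 19*s^2 - 18*s + 2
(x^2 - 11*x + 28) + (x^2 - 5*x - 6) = 2*x^2 - 16*x + 22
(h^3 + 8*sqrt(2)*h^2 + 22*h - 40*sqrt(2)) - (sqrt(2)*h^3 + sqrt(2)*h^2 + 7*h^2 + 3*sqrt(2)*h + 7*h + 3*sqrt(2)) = -sqrt(2)*h^3 + h^3 - 7*h^2 + 7*sqrt(2)*h^2 - 3*sqrt(2)*h + 15*h - 43*sqrt(2)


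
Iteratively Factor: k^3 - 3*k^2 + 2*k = (k - 2)*(k^2 - k) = (k - 2)*(k - 1)*(k)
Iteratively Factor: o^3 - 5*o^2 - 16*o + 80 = (o + 4)*(o^2 - 9*o + 20) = (o - 5)*(o + 4)*(o - 4)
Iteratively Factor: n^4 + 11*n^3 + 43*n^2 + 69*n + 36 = (n + 3)*(n^3 + 8*n^2 + 19*n + 12) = (n + 3)*(n + 4)*(n^2 + 4*n + 3) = (n + 3)^2*(n + 4)*(n + 1)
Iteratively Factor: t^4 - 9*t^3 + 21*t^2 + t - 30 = (t - 2)*(t^3 - 7*t^2 + 7*t + 15) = (t - 5)*(t - 2)*(t^2 - 2*t - 3) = (t - 5)*(t - 2)*(t + 1)*(t - 3)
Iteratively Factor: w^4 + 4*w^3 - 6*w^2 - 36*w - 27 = (w - 3)*(w^3 + 7*w^2 + 15*w + 9) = (w - 3)*(w + 3)*(w^2 + 4*w + 3) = (w - 3)*(w + 3)^2*(w + 1)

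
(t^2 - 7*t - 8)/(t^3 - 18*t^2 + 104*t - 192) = (t + 1)/(t^2 - 10*t + 24)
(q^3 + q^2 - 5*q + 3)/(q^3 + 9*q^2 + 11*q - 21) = (q - 1)/(q + 7)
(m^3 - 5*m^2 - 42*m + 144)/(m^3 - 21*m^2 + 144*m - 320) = (m^2 + 3*m - 18)/(m^2 - 13*m + 40)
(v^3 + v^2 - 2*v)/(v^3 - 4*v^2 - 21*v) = (-v^2 - v + 2)/(-v^2 + 4*v + 21)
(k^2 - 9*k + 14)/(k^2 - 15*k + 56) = (k - 2)/(k - 8)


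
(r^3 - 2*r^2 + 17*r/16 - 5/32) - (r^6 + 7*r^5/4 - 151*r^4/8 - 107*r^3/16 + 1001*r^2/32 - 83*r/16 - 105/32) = -r^6 - 7*r^5/4 + 151*r^4/8 + 123*r^3/16 - 1065*r^2/32 + 25*r/4 + 25/8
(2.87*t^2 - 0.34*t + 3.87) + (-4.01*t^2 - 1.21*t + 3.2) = -1.14*t^2 - 1.55*t + 7.07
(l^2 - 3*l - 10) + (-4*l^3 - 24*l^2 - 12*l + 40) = -4*l^3 - 23*l^2 - 15*l + 30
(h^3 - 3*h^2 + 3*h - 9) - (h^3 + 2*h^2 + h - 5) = -5*h^2 + 2*h - 4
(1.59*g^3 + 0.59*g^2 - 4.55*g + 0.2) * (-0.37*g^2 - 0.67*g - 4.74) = -0.5883*g^5 - 1.2836*g^4 - 6.2484*g^3 + 0.1779*g^2 + 21.433*g - 0.948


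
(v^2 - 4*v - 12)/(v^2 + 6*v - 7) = (v^2 - 4*v - 12)/(v^2 + 6*v - 7)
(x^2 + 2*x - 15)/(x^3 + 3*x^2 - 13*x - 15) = 1/(x + 1)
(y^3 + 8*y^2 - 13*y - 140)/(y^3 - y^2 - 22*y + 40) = (y + 7)/(y - 2)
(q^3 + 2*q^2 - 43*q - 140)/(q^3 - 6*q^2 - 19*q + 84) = (q + 5)/(q - 3)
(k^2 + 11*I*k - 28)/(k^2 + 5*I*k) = (k^2 + 11*I*k - 28)/(k*(k + 5*I))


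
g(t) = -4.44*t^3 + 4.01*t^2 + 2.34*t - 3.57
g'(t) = -13.32*t^2 + 8.02*t + 2.34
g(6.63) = -1105.76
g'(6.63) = -529.99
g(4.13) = -238.28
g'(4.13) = -191.74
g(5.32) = -546.15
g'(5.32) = -331.98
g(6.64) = -1111.07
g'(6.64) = -531.68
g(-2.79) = 117.54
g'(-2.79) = -123.72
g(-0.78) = -0.85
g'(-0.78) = -12.02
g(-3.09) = 158.48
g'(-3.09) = -149.62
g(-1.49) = 16.53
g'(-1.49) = -39.18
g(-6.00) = 1085.79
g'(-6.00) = -525.30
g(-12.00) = 8218.11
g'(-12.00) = -2011.98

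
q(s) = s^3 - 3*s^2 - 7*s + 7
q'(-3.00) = 38.00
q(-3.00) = -26.00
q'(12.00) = 353.00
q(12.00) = 1219.00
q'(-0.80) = -0.28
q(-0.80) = 10.17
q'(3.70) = 11.87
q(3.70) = -9.32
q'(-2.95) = 36.81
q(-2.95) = -24.13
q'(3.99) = 16.82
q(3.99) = -5.17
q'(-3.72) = 56.84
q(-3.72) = -59.95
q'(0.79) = -9.87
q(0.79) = 0.09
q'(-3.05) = 39.21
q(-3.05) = -27.93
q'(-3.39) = 47.82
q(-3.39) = -42.70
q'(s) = 3*s^2 - 6*s - 7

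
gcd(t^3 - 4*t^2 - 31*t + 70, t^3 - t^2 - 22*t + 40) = t^2 + 3*t - 10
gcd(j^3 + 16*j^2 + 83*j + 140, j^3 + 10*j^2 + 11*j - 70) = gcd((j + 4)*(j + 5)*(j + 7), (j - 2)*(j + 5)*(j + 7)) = j^2 + 12*j + 35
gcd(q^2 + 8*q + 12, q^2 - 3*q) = 1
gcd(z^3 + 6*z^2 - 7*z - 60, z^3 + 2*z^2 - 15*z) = z^2 + 2*z - 15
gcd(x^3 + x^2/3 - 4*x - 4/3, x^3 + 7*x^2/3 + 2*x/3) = x^2 + 7*x/3 + 2/3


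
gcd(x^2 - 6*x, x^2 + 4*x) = x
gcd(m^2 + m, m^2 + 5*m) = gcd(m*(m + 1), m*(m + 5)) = m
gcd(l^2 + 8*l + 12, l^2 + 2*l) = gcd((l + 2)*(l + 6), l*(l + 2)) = l + 2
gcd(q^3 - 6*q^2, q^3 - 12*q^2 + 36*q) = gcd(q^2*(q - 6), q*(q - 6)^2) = q^2 - 6*q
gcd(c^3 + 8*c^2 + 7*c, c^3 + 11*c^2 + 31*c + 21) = c^2 + 8*c + 7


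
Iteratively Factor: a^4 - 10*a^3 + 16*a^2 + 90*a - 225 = (a - 5)*(a^3 - 5*a^2 - 9*a + 45) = (a - 5)^2*(a^2 - 9) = (a - 5)^2*(a - 3)*(a + 3)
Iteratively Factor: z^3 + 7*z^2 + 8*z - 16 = (z - 1)*(z^2 + 8*z + 16) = (z - 1)*(z + 4)*(z + 4)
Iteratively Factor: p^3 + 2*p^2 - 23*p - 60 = (p + 3)*(p^2 - p - 20) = (p + 3)*(p + 4)*(p - 5)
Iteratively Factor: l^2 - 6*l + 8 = (l - 2)*(l - 4)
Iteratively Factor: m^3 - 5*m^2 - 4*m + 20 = (m + 2)*(m^2 - 7*m + 10) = (m - 2)*(m + 2)*(m - 5)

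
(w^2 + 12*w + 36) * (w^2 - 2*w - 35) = w^4 + 10*w^3 - 23*w^2 - 492*w - 1260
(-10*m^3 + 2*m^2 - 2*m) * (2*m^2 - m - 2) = -20*m^5 + 14*m^4 + 14*m^3 - 2*m^2 + 4*m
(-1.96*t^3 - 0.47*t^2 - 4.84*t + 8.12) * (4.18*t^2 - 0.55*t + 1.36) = -8.1928*t^5 - 0.8866*t^4 - 22.6383*t^3 + 35.9644*t^2 - 11.0484*t + 11.0432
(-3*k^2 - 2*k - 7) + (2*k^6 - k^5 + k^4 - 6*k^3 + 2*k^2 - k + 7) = 2*k^6 - k^5 + k^4 - 6*k^3 - k^2 - 3*k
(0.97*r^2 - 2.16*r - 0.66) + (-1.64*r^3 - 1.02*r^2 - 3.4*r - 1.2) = -1.64*r^3 - 0.05*r^2 - 5.56*r - 1.86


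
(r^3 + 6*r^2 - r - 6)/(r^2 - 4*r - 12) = (-r^3 - 6*r^2 + r + 6)/(-r^2 + 4*r + 12)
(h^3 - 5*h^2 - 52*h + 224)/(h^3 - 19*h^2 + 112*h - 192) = (h^2 + 3*h - 28)/(h^2 - 11*h + 24)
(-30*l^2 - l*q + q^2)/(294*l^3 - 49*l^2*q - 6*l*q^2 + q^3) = (5*l + q)/(-49*l^2 + q^2)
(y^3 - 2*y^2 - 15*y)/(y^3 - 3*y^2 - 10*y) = (y + 3)/(y + 2)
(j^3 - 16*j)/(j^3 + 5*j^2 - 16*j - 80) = j/(j + 5)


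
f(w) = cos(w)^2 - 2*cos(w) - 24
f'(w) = -2*sin(w)*cos(w) + 2*sin(w)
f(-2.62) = -21.51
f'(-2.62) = -1.86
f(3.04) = -21.02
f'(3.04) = 0.40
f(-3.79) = -21.77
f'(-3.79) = 2.17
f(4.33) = -23.11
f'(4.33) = -2.55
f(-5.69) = -24.97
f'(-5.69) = 0.19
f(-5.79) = -24.99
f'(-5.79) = 0.11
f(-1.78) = -23.54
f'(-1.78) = -2.36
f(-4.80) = -24.17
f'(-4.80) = 1.82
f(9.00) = -21.35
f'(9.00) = 1.58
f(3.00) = -21.04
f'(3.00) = 0.56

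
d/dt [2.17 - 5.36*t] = -5.36000000000000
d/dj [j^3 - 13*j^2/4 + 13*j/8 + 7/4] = 3*j^2 - 13*j/2 + 13/8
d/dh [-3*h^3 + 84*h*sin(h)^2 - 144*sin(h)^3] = -9*h^2 + 84*h*sin(2*h) - 432*sin(h)^2*cos(h) + 84*sin(h)^2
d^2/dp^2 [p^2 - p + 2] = 2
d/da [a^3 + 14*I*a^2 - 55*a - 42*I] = 3*a^2 + 28*I*a - 55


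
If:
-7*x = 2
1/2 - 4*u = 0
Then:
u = 1/8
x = -2/7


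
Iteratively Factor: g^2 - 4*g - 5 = (g - 5)*(g + 1)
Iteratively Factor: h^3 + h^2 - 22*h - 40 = (h + 2)*(h^2 - h - 20) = (h - 5)*(h + 2)*(h + 4)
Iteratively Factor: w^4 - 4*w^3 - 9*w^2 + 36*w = (w + 3)*(w^3 - 7*w^2 + 12*w) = w*(w + 3)*(w^2 - 7*w + 12) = w*(w - 4)*(w + 3)*(w - 3)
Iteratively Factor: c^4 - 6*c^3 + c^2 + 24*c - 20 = (c - 1)*(c^3 - 5*c^2 - 4*c + 20) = (c - 5)*(c - 1)*(c^2 - 4) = (c - 5)*(c - 1)*(c + 2)*(c - 2)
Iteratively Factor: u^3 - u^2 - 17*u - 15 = (u + 3)*(u^2 - 4*u - 5) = (u - 5)*(u + 3)*(u + 1)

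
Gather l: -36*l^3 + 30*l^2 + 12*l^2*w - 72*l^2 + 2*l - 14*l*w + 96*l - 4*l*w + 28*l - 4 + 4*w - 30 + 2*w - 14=-36*l^3 + l^2*(12*w - 42) + l*(126 - 18*w) + 6*w - 48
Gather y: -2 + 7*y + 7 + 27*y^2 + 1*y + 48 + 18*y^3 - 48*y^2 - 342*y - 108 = 18*y^3 - 21*y^2 - 334*y - 55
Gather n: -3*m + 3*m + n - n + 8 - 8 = 0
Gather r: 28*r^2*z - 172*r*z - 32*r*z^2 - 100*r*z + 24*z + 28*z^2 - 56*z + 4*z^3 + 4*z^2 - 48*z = 28*r^2*z + r*(-32*z^2 - 272*z) + 4*z^3 + 32*z^2 - 80*z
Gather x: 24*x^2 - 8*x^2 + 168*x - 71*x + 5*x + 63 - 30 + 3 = 16*x^2 + 102*x + 36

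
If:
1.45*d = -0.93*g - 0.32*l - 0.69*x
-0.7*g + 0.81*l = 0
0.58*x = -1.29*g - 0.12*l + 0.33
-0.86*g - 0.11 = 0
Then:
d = -0.31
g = -0.13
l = -0.11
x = 0.88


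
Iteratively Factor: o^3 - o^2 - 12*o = (o)*(o^2 - o - 12) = o*(o - 4)*(o + 3)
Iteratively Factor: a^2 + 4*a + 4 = (a + 2)*(a + 2)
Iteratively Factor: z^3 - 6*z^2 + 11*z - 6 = (z - 1)*(z^2 - 5*z + 6) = (z - 3)*(z - 1)*(z - 2)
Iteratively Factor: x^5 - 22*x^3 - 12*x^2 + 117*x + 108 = (x - 4)*(x^4 + 4*x^3 - 6*x^2 - 36*x - 27) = (x - 4)*(x - 3)*(x^3 + 7*x^2 + 15*x + 9) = (x - 4)*(x - 3)*(x + 1)*(x^2 + 6*x + 9) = (x - 4)*(x - 3)*(x + 1)*(x + 3)*(x + 3)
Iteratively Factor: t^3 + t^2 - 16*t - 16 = (t + 1)*(t^2 - 16) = (t + 1)*(t + 4)*(t - 4)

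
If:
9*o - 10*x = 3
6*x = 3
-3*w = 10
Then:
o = 8/9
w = -10/3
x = 1/2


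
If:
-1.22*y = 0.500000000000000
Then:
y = -0.41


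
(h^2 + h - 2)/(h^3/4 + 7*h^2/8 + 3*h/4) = 8*(h - 1)/(h*(2*h + 3))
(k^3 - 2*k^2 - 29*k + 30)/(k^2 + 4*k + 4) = (k^3 - 2*k^2 - 29*k + 30)/(k^2 + 4*k + 4)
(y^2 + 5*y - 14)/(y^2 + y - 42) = (y - 2)/(y - 6)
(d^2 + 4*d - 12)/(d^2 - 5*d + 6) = (d + 6)/(d - 3)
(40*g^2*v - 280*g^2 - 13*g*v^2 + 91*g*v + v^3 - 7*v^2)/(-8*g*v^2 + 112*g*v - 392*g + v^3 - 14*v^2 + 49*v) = (-5*g + v)/(v - 7)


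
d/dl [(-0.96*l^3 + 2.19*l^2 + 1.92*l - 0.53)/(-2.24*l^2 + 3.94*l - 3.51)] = (2.1504*l^4 - 7.5648*l^3 + 23.0382*l^2 - 17.7482*l - 4.651)/(5.0176*l^4 - 17.6512*l^3 + 31.2484*l^2 - 27.6588*l + 12.3201)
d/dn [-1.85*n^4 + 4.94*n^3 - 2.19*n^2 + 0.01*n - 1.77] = -7.4*n^3 + 14.82*n^2 - 4.38*n + 0.01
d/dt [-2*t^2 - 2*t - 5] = -4*t - 2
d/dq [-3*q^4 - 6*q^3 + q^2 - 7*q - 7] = -12*q^3 - 18*q^2 + 2*q - 7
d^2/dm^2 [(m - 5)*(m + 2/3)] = 2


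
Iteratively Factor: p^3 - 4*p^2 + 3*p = (p - 3)*(p^2 - p) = (p - 3)*(p - 1)*(p)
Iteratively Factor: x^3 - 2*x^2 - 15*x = (x)*(x^2 - 2*x - 15) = x*(x + 3)*(x - 5)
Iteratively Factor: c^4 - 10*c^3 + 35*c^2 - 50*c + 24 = (c - 2)*(c^3 - 8*c^2 + 19*c - 12) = (c - 4)*(c - 2)*(c^2 - 4*c + 3) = (c - 4)*(c - 3)*(c - 2)*(c - 1)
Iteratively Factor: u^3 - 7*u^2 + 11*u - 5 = (u - 1)*(u^2 - 6*u + 5) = (u - 5)*(u - 1)*(u - 1)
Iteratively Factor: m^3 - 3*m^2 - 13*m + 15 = (m - 5)*(m^2 + 2*m - 3) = (m - 5)*(m + 3)*(m - 1)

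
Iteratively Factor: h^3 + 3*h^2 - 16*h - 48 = (h + 3)*(h^2 - 16) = (h - 4)*(h + 3)*(h + 4)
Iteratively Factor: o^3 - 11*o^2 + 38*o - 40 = (o - 5)*(o^2 - 6*o + 8) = (o - 5)*(o - 4)*(o - 2)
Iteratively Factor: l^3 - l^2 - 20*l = (l)*(l^2 - l - 20) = l*(l - 5)*(l + 4)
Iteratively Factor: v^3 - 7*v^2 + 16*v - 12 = (v - 2)*(v^2 - 5*v + 6) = (v - 2)^2*(v - 3)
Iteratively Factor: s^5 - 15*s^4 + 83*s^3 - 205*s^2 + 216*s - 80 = (s - 5)*(s^4 - 10*s^3 + 33*s^2 - 40*s + 16) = (s - 5)*(s - 1)*(s^3 - 9*s^2 + 24*s - 16) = (s - 5)*(s - 1)^2*(s^2 - 8*s + 16) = (s - 5)*(s - 4)*(s - 1)^2*(s - 4)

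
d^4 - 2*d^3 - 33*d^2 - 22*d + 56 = (d - 7)*(d - 1)*(d + 2)*(d + 4)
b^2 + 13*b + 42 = (b + 6)*(b + 7)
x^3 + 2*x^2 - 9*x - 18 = (x - 3)*(x + 2)*(x + 3)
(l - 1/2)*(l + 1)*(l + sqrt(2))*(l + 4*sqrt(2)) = l^4 + l^3/2 + 5*sqrt(2)*l^3 + 5*sqrt(2)*l^2/2 + 15*l^2/2 - 5*sqrt(2)*l/2 + 4*l - 4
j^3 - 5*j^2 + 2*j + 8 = (j - 4)*(j - 2)*(j + 1)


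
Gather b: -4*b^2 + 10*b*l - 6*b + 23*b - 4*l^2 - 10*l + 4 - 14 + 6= -4*b^2 + b*(10*l + 17) - 4*l^2 - 10*l - 4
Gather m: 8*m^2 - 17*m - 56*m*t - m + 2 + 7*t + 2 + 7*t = 8*m^2 + m*(-56*t - 18) + 14*t + 4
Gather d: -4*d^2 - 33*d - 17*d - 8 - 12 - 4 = -4*d^2 - 50*d - 24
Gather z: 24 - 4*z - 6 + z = 18 - 3*z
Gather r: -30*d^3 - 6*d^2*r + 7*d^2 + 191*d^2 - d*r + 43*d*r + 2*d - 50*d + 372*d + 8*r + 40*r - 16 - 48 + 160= -30*d^3 + 198*d^2 + 324*d + r*(-6*d^2 + 42*d + 48) + 96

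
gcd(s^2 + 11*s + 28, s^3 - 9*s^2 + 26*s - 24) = 1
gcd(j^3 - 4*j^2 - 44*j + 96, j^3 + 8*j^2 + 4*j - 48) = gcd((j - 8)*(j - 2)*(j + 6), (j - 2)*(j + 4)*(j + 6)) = j^2 + 4*j - 12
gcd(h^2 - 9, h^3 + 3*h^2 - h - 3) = h + 3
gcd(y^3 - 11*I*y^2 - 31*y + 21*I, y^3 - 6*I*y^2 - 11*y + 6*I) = y^2 - 4*I*y - 3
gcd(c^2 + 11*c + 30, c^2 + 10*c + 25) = c + 5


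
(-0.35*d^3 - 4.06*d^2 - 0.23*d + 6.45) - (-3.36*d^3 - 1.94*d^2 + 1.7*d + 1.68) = 3.01*d^3 - 2.12*d^2 - 1.93*d + 4.77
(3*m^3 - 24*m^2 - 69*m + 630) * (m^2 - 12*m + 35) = 3*m^5 - 60*m^4 + 324*m^3 + 618*m^2 - 9975*m + 22050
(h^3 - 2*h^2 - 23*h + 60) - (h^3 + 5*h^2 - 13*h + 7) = -7*h^2 - 10*h + 53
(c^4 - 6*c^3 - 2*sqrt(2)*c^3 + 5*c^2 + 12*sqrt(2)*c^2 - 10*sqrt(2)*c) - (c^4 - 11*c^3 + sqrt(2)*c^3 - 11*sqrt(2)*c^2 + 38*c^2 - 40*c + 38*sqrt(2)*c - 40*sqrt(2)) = -3*sqrt(2)*c^3 + 5*c^3 - 33*c^2 + 23*sqrt(2)*c^2 - 48*sqrt(2)*c + 40*c + 40*sqrt(2)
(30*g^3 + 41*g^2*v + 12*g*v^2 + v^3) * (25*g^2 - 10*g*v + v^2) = 750*g^5 + 725*g^4*v - 80*g^3*v^2 - 54*g^2*v^3 + 2*g*v^4 + v^5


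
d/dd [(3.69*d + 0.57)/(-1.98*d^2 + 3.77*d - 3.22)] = (7.3062*d^2 + 2.2572*d - 14.0307)/(3.9204*d^4 - 14.9292*d^3 + 26.9641*d^2 - 24.2788*d + 10.3684)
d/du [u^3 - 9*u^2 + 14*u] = 3*u^2 - 18*u + 14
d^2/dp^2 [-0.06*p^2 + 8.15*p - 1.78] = -0.120000000000000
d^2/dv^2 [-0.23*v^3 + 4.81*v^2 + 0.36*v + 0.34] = 9.62 - 1.38*v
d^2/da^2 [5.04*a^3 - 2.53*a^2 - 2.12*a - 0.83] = 30.24*a - 5.06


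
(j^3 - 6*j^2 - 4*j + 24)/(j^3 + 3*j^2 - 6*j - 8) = (j^2 - 4*j - 12)/(j^2 + 5*j + 4)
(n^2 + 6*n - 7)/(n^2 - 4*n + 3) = (n + 7)/(n - 3)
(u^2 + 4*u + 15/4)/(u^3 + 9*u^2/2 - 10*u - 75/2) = (u + 3/2)/(u^2 + 2*u - 15)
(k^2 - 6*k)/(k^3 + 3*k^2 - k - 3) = k*(k - 6)/(k^3 + 3*k^2 - k - 3)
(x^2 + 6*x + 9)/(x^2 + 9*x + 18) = (x + 3)/(x + 6)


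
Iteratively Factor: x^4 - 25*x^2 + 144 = (x - 3)*(x^3 + 3*x^2 - 16*x - 48) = (x - 3)*(x + 3)*(x^2 - 16) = (x - 4)*(x - 3)*(x + 3)*(x + 4)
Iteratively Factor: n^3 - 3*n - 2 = (n + 1)*(n^2 - n - 2) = (n - 2)*(n + 1)*(n + 1)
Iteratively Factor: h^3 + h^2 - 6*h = (h + 3)*(h^2 - 2*h) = (h - 2)*(h + 3)*(h)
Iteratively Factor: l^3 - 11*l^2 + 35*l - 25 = (l - 5)*(l^2 - 6*l + 5) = (l - 5)*(l - 1)*(l - 5)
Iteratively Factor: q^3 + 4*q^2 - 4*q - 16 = (q - 2)*(q^2 + 6*q + 8) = (q - 2)*(q + 4)*(q + 2)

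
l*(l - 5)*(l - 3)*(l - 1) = l^4 - 9*l^3 + 23*l^2 - 15*l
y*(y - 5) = y^2 - 5*y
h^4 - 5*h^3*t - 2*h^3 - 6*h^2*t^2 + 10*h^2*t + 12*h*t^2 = h*(h - 2)*(h - 6*t)*(h + t)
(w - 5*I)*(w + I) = w^2 - 4*I*w + 5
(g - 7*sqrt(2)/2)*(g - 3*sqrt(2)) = g^2 - 13*sqrt(2)*g/2 + 21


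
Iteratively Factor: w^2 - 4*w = (w)*(w - 4)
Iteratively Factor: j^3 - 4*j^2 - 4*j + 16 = (j + 2)*(j^2 - 6*j + 8) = (j - 2)*(j + 2)*(j - 4)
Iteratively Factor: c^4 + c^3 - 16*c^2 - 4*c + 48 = (c - 2)*(c^3 + 3*c^2 - 10*c - 24) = (c - 3)*(c - 2)*(c^2 + 6*c + 8) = (c - 3)*(c - 2)*(c + 2)*(c + 4)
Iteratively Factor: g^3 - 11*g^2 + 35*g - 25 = (g - 5)*(g^2 - 6*g + 5) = (g - 5)*(g - 1)*(g - 5)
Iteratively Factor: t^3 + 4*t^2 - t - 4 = (t + 4)*(t^2 - 1) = (t - 1)*(t + 4)*(t + 1)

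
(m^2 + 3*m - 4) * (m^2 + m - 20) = m^4 + 4*m^3 - 21*m^2 - 64*m + 80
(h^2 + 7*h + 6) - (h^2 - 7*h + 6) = 14*h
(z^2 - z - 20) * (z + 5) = z^3 + 4*z^2 - 25*z - 100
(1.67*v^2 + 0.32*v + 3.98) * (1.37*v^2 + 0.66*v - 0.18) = 2.2879*v^4 + 1.5406*v^3 + 5.3632*v^2 + 2.5692*v - 0.7164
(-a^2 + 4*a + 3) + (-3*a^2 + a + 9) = -4*a^2 + 5*a + 12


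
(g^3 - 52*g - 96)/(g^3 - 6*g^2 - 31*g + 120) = (g^2 + 8*g + 12)/(g^2 + 2*g - 15)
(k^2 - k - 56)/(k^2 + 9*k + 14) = (k - 8)/(k + 2)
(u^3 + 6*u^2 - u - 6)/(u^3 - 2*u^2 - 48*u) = (u^2 - 1)/(u*(u - 8))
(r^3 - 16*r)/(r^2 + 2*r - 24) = r*(r + 4)/(r + 6)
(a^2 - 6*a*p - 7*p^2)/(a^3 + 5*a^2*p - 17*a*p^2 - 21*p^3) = (-a + 7*p)/(-a^2 - 4*a*p + 21*p^2)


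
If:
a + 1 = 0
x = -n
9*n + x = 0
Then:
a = -1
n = 0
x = 0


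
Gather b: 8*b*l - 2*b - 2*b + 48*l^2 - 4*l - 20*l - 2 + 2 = b*(8*l - 4) + 48*l^2 - 24*l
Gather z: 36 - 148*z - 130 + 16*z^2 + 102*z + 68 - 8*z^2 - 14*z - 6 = 8*z^2 - 60*z - 32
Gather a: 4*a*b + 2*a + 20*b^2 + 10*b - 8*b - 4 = a*(4*b + 2) + 20*b^2 + 2*b - 4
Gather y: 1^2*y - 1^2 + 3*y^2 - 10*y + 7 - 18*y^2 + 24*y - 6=-15*y^2 + 15*y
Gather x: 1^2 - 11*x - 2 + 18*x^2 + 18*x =18*x^2 + 7*x - 1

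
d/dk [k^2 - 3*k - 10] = 2*k - 3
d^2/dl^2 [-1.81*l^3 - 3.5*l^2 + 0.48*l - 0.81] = -10.86*l - 7.0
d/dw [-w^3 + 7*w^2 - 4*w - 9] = -3*w^2 + 14*w - 4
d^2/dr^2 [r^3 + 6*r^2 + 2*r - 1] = 6*r + 12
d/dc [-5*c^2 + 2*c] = 2 - 10*c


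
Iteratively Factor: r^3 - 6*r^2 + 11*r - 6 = (r - 2)*(r^2 - 4*r + 3) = (r - 2)*(r - 1)*(r - 3)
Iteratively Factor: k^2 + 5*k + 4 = (k + 1)*(k + 4)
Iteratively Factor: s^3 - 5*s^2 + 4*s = (s - 4)*(s^2 - s) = s*(s - 4)*(s - 1)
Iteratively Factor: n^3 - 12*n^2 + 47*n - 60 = (n - 3)*(n^2 - 9*n + 20) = (n - 5)*(n - 3)*(n - 4)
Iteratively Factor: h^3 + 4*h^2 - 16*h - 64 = (h + 4)*(h^2 - 16) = (h - 4)*(h + 4)*(h + 4)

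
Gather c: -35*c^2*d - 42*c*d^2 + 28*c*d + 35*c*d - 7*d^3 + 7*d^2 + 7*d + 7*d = -35*c^2*d + c*(-42*d^2 + 63*d) - 7*d^3 + 7*d^2 + 14*d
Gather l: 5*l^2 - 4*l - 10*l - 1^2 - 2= 5*l^2 - 14*l - 3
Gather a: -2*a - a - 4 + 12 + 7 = 15 - 3*a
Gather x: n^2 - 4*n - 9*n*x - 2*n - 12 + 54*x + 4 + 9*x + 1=n^2 - 6*n + x*(63 - 9*n) - 7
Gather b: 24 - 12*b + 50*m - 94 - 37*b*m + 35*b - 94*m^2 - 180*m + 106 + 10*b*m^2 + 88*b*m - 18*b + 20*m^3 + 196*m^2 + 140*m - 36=b*(10*m^2 + 51*m + 5) + 20*m^3 + 102*m^2 + 10*m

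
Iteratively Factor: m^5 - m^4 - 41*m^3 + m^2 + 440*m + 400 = (m + 4)*(m^4 - 5*m^3 - 21*m^2 + 85*m + 100) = (m + 1)*(m + 4)*(m^3 - 6*m^2 - 15*m + 100) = (m + 1)*(m + 4)^2*(m^2 - 10*m + 25) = (m - 5)*(m + 1)*(m + 4)^2*(m - 5)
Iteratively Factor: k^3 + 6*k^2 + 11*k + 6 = (k + 2)*(k^2 + 4*k + 3) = (k + 1)*(k + 2)*(k + 3)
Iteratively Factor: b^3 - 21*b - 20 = (b + 4)*(b^2 - 4*b - 5) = (b - 5)*(b + 4)*(b + 1)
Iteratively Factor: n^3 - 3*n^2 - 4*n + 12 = (n - 3)*(n^2 - 4) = (n - 3)*(n + 2)*(n - 2)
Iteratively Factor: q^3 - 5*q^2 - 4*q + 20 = (q + 2)*(q^2 - 7*q + 10) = (q - 2)*(q + 2)*(q - 5)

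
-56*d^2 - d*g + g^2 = (-8*d + g)*(7*d + g)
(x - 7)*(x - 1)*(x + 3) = x^3 - 5*x^2 - 17*x + 21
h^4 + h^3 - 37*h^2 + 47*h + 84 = (h - 4)*(h - 3)*(h + 1)*(h + 7)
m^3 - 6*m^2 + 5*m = m*(m - 5)*(m - 1)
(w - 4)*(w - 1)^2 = w^3 - 6*w^2 + 9*w - 4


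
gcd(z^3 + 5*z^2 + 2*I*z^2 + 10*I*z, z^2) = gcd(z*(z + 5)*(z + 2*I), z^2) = z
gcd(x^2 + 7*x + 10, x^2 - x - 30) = x + 5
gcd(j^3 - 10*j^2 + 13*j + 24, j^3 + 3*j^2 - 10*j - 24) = j - 3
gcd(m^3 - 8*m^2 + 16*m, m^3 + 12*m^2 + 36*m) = m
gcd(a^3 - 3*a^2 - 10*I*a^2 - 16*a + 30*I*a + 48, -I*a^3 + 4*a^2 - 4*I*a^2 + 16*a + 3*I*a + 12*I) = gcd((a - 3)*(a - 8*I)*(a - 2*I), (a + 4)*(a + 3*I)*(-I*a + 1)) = 1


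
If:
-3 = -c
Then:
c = 3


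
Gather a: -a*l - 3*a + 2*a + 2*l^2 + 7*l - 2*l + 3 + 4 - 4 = a*(-l - 1) + 2*l^2 + 5*l + 3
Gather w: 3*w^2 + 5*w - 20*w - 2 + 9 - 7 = 3*w^2 - 15*w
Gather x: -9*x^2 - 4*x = -9*x^2 - 4*x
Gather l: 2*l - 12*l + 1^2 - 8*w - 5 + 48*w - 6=-10*l + 40*w - 10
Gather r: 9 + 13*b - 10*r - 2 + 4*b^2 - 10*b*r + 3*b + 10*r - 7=4*b^2 - 10*b*r + 16*b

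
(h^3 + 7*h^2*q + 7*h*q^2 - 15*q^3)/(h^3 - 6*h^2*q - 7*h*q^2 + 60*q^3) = (h^2 + 4*h*q - 5*q^2)/(h^2 - 9*h*q + 20*q^2)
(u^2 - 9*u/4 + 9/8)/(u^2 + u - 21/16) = 2*(2*u - 3)/(4*u + 7)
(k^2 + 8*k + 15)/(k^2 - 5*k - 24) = (k + 5)/(k - 8)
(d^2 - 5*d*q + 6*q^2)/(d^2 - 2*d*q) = (d - 3*q)/d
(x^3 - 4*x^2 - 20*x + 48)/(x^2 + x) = (x^3 - 4*x^2 - 20*x + 48)/(x*(x + 1))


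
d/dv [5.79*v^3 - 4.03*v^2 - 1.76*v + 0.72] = 17.37*v^2 - 8.06*v - 1.76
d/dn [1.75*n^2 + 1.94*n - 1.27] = 3.5*n + 1.94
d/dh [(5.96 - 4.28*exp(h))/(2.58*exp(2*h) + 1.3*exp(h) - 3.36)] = (11.0424*exp(2*h) - 30.7536*exp(h) + 6.6328)*exp(h)/(6.6564*exp(4*h) + 6.708*exp(3*h) - 15.6476*exp(2*h) - 8.736*exp(h) + 11.2896)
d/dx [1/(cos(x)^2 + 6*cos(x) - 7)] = 2*(cos(x) + 3)*sin(x)/(cos(x)^2 + 6*cos(x) - 7)^2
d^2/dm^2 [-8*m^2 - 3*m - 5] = -16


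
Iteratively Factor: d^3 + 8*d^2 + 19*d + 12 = (d + 4)*(d^2 + 4*d + 3) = (d + 1)*(d + 4)*(d + 3)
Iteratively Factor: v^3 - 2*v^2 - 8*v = (v - 4)*(v^2 + 2*v) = v*(v - 4)*(v + 2)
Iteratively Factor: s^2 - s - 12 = (s + 3)*(s - 4)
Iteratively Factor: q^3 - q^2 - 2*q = (q)*(q^2 - q - 2) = q*(q + 1)*(q - 2)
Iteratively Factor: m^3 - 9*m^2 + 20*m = (m)*(m^2 - 9*m + 20) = m*(m - 5)*(m - 4)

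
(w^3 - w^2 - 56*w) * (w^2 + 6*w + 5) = w^5 + 5*w^4 - 57*w^3 - 341*w^2 - 280*w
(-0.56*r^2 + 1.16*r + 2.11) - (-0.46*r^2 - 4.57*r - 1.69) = -0.1*r^2 + 5.73*r + 3.8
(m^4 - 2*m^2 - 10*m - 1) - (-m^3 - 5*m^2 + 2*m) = m^4 + m^3 + 3*m^2 - 12*m - 1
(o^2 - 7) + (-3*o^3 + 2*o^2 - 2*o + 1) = -3*o^3 + 3*o^2 - 2*o - 6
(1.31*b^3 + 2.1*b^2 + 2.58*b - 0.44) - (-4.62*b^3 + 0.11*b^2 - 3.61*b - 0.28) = 5.93*b^3 + 1.99*b^2 + 6.19*b - 0.16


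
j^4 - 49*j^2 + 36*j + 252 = (j - 6)*(j - 3)*(j + 2)*(j + 7)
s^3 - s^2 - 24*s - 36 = (s - 6)*(s + 2)*(s + 3)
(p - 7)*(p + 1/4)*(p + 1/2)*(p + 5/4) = p^4 - 5*p^3 - 207*p^2/16 - 233*p/32 - 35/32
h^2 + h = h*(h + 1)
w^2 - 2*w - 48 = (w - 8)*(w + 6)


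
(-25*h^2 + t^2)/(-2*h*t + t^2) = (25*h^2 - t^2)/(t*(2*h - t))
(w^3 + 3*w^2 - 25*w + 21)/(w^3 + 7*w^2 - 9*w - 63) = (w - 1)/(w + 3)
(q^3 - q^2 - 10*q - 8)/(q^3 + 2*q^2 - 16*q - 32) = (q + 1)/(q + 4)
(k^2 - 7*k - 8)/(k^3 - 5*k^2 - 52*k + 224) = (k + 1)/(k^2 + 3*k - 28)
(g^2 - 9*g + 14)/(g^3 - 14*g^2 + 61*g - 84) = (g - 2)/(g^2 - 7*g + 12)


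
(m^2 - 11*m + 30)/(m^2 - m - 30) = (m - 5)/(m + 5)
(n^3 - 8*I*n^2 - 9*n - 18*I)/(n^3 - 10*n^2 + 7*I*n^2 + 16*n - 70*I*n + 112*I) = (n^3 - 8*I*n^2 - 9*n - 18*I)/(n^3 + n^2*(-10 + 7*I) + n*(16 - 70*I) + 112*I)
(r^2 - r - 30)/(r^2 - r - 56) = (-r^2 + r + 30)/(-r^2 + r + 56)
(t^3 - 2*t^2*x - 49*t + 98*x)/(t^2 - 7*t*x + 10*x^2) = (49 - t^2)/(-t + 5*x)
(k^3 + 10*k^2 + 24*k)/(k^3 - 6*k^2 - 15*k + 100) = k*(k + 6)/(k^2 - 10*k + 25)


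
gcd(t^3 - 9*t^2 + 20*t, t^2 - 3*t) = t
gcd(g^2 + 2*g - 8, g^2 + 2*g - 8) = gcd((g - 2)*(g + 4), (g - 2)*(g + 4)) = g^2 + 2*g - 8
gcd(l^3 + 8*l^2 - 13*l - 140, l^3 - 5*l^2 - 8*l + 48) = l - 4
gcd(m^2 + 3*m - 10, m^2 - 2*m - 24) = 1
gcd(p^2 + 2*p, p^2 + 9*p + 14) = p + 2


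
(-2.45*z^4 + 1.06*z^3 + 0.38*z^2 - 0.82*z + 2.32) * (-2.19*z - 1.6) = 5.3655*z^5 + 1.5986*z^4 - 2.5282*z^3 + 1.1878*z^2 - 3.7688*z - 3.712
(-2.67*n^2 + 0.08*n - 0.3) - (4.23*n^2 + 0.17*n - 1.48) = -6.9*n^2 - 0.09*n + 1.18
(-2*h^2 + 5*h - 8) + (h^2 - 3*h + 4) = -h^2 + 2*h - 4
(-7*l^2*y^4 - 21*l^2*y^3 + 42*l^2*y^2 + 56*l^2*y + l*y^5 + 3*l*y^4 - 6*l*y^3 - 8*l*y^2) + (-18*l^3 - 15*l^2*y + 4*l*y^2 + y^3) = -18*l^3 - 7*l^2*y^4 - 21*l^2*y^3 + 42*l^2*y^2 + 41*l^2*y + l*y^5 + 3*l*y^4 - 6*l*y^3 - 4*l*y^2 + y^3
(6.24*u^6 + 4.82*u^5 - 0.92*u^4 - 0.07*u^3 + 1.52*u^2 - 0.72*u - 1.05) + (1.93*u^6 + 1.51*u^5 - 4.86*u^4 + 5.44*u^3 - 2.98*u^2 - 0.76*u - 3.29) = 8.17*u^6 + 6.33*u^5 - 5.78*u^4 + 5.37*u^3 - 1.46*u^2 - 1.48*u - 4.34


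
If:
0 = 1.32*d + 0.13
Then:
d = -0.10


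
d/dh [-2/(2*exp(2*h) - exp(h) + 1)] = (8*exp(h) - 2)*exp(h)/(2*exp(2*h) - exp(h) + 1)^2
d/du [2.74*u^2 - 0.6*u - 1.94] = 5.48*u - 0.6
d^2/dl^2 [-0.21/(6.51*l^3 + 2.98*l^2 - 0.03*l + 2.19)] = ((8.2026*l + 1.2516)*(6.51*l^3 + 2.98*l^2 - 0.03*l + 2.19) - 0.21*(19.53*l^2 + 5.96*l - 0.03)*(39.06*l^2 + 11.92*l - 0.06))/(6.51*l^3 + 2.98*l^2 - 0.03*l + 2.19)^3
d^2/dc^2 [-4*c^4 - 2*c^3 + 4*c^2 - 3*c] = -48*c^2 - 12*c + 8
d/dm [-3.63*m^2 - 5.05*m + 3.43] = -7.26*m - 5.05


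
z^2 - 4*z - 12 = (z - 6)*(z + 2)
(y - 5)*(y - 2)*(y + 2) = y^3 - 5*y^2 - 4*y + 20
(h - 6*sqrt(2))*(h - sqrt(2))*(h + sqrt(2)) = h^3 - 6*sqrt(2)*h^2 - 2*h + 12*sqrt(2)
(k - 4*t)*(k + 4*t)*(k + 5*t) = k^3 + 5*k^2*t - 16*k*t^2 - 80*t^3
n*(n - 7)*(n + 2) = n^3 - 5*n^2 - 14*n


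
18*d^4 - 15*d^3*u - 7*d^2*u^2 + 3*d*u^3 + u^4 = (-2*d + u)*(-d + u)*(3*d + u)^2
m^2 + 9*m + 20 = (m + 4)*(m + 5)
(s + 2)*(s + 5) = s^2 + 7*s + 10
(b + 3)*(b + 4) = b^2 + 7*b + 12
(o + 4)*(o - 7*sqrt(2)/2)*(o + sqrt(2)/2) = o^3 - 3*sqrt(2)*o^2 + 4*o^2 - 12*sqrt(2)*o - 7*o/2 - 14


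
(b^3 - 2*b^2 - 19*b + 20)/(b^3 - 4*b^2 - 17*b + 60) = (b - 1)/(b - 3)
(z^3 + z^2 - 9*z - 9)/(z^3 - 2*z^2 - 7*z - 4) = (z^2 - 9)/(z^2 - 3*z - 4)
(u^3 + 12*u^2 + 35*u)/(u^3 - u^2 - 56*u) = (u + 5)/(u - 8)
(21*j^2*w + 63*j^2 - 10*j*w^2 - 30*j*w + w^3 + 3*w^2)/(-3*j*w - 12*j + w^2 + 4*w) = (-7*j*w - 21*j + w^2 + 3*w)/(w + 4)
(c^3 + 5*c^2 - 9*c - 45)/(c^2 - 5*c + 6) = (c^2 + 8*c + 15)/(c - 2)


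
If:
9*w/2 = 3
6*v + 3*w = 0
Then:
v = -1/3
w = 2/3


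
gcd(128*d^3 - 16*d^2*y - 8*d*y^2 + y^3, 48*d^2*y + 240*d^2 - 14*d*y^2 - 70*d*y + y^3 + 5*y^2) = -8*d + y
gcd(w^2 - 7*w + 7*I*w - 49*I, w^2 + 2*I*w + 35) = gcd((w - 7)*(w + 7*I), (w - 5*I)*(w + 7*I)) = w + 7*I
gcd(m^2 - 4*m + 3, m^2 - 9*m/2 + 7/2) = m - 1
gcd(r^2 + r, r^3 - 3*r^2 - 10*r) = r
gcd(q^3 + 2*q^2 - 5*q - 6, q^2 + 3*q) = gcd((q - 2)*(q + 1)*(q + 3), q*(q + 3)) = q + 3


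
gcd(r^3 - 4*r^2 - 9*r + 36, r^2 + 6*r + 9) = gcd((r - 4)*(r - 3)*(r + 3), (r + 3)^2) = r + 3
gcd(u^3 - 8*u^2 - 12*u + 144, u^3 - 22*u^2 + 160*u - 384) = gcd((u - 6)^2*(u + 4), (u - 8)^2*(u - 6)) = u - 6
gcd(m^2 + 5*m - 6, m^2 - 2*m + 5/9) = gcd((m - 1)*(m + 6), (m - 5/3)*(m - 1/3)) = 1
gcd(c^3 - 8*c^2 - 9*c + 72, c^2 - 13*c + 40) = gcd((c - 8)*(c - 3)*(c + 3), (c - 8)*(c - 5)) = c - 8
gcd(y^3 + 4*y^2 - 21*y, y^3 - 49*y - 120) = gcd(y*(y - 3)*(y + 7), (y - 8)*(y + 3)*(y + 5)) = 1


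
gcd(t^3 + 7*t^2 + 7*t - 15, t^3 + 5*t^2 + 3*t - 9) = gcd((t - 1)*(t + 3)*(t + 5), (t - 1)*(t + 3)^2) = t^2 + 2*t - 3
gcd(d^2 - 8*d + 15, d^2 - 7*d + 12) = d - 3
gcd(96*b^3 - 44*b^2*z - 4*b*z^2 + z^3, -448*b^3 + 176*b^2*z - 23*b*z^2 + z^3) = -8*b + z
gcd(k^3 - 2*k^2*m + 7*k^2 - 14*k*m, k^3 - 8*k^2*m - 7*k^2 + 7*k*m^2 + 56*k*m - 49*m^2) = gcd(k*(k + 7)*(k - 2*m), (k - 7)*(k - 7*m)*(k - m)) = 1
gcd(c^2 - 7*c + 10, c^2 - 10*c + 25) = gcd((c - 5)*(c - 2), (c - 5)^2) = c - 5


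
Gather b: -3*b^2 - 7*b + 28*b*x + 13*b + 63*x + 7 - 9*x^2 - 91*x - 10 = -3*b^2 + b*(28*x + 6) - 9*x^2 - 28*x - 3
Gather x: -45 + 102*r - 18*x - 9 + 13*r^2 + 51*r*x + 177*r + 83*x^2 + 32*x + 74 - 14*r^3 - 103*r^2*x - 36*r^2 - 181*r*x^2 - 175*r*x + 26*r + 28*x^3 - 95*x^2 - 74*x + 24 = -14*r^3 - 23*r^2 + 305*r + 28*x^3 + x^2*(-181*r - 12) + x*(-103*r^2 - 124*r - 60) + 44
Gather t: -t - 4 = -t - 4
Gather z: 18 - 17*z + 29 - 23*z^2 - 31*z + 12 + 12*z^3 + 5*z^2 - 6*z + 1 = 12*z^3 - 18*z^2 - 54*z + 60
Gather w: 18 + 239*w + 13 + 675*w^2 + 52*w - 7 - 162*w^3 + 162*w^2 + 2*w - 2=-162*w^3 + 837*w^2 + 293*w + 22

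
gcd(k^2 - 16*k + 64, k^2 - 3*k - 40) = k - 8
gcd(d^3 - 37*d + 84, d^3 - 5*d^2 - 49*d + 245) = d + 7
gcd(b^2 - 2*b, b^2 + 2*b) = b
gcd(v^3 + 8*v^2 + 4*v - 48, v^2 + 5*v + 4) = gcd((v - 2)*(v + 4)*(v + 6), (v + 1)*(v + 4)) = v + 4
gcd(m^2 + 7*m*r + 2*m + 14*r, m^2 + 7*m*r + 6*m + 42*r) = m + 7*r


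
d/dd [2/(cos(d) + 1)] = 2*sin(d)/(cos(d) + 1)^2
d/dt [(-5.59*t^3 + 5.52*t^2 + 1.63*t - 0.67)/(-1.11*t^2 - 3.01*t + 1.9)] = (6.2049*t^4 + 33.6518*t^3 - 46.6689*t^2 + 19.4886*t + 1.0803)/(1.2321*t^4 + 6.6822*t^3 + 4.8421*t^2 - 11.438*t + 3.61)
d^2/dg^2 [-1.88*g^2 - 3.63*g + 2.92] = -3.76000000000000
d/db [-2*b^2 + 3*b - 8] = 3 - 4*b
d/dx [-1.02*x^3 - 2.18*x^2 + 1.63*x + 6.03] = -3.06*x^2 - 4.36*x + 1.63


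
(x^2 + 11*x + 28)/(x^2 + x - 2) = (x^2 + 11*x + 28)/(x^2 + x - 2)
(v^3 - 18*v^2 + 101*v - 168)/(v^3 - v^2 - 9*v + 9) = (v^2 - 15*v + 56)/(v^2 + 2*v - 3)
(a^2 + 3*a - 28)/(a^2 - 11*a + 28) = (a + 7)/(a - 7)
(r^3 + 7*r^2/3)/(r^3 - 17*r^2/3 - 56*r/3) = r/(r - 8)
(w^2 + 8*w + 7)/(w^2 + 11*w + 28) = (w + 1)/(w + 4)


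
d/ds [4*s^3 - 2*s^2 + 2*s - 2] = 12*s^2 - 4*s + 2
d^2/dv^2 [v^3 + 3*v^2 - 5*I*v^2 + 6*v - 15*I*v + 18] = 6*v + 6 - 10*I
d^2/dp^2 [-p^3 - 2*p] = -6*p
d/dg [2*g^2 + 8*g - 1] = 4*g + 8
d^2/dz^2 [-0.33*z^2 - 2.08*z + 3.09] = -0.660000000000000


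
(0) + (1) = 1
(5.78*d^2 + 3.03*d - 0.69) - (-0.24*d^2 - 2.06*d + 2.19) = 6.02*d^2 + 5.09*d - 2.88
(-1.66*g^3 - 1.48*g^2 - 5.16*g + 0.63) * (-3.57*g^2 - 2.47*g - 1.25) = 5.9262*g^5 + 9.3838*g^4 + 24.1518*g^3 + 12.3461*g^2 + 4.8939*g - 0.7875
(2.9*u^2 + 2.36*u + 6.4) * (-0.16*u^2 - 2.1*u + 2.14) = -0.464*u^4 - 6.4676*u^3 + 0.226000000000001*u^2 - 8.3896*u + 13.696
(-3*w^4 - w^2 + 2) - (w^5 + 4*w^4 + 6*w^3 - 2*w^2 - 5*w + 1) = -w^5 - 7*w^4 - 6*w^3 + w^2 + 5*w + 1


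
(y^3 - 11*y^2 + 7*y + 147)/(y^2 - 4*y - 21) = y - 7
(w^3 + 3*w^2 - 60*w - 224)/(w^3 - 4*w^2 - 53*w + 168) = (w + 4)/(w - 3)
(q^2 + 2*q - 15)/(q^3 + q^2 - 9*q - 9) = (q + 5)/(q^2 + 4*q + 3)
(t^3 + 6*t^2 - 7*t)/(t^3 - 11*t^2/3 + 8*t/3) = 3*(t + 7)/(3*t - 8)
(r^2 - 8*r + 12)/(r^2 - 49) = (r^2 - 8*r + 12)/(r^2 - 49)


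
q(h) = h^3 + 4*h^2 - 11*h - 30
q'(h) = 3*h^2 + 8*h - 11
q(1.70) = -32.23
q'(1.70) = 11.27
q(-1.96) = -0.60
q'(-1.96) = -15.16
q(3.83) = 42.73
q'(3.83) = 63.65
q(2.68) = -11.50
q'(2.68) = 31.99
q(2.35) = -20.78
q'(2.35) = 24.37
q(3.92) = 48.58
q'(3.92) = 66.46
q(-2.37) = 5.23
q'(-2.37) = -13.11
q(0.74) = -35.54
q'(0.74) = -3.44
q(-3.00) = 12.00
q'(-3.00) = -8.00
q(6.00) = 264.00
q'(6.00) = 145.00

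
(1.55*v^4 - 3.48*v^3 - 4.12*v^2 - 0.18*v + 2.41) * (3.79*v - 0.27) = 5.8745*v^5 - 13.6077*v^4 - 14.6752*v^3 + 0.4302*v^2 + 9.1825*v - 0.6507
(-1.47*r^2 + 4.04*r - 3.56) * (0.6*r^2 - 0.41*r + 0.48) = -0.882*r^4 + 3.0267*r^3 - 4.498*r^2 + 3.3988*r - 1.7088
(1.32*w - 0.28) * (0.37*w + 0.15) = 0.4884*w^2 + 0.0944*w - 0.042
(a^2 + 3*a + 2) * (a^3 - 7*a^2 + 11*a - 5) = a^5 - 4*a^4 - 8*a^3 + 14*a^2 + 7*a - 10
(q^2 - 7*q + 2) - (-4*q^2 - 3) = 5*q^2 - 7*q + 5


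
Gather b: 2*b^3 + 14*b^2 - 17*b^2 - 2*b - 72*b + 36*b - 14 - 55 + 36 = 2*b^3 - 3*b^2 - 38*b - 33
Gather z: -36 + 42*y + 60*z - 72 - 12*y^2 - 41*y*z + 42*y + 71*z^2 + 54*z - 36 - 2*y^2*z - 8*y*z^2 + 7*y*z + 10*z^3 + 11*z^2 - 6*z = -12*y^2 + 84*y + 10*z^3 + z^2*(82 - 8*y) + z*(-2*y^2 - 34*y + 108) - 144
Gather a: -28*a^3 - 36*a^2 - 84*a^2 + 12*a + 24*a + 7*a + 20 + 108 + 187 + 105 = -28*a^3 - 120*a^2 + 43*a + 420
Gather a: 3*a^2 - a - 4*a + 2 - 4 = 3*a^2 - 5*a - 2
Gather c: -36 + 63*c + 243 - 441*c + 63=270 - 378*c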